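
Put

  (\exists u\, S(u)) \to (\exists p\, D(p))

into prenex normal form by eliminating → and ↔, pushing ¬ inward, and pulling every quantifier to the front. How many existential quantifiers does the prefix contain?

Eliminate → and ↔ using ¬ and ∨.
  \neg (\exists u\, S(u)) \lor (\exists p\, D(p))
Push ¬ through the quantifiers and connectives to reach negation normal form:
  (\forall u\, \neg S(u)) \lor (\exists p\, D(p))
All bound variables are already distinct, so no renaming is needed.
Pull the quantifiers to the front (each side's bound variable is not free in the other side):
  \forall u\, \exists p\, (\neg S(u) \lor D(p))
The prefix is \forall u \exists p: 1 universal, 1 existential.

1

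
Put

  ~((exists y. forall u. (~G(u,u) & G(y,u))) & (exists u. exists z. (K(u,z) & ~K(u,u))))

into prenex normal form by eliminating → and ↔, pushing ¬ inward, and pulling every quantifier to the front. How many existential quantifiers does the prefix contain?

Move each ¬ inward, flipping quantifiers it crosses:
  (forall y. exists u. (G(u,u) | ~G(y,u))) | (forall u. forall z. (~K(u,z) | K(u,u)))
Rename bound variables to avoid capture: u↦t.
  (forall y. exists u. (G(u,u) | ~G(y,u))) | (forall t. forall z. (~K(t,z) | K(t,t)))
Pull the quantifiers to the front (each side's bound variable is not free in the other side):
  forall y. exists u. forall t. forall z. (G(u,u) | ~G(y,u) | ~K(t,z) | K(t,t))
The prefix is forall y exists u forall t forall z: 3 universal, 1 existential.

1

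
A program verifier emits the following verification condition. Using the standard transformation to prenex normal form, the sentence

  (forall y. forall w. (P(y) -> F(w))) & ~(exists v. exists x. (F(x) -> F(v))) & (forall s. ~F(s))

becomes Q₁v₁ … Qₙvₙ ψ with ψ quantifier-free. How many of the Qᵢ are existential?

First replace A → B with ¬A ∨ B.
  (forall y. forall w. (~P(y) | F(w))) & ~(exists v. exists x. (~F(x) | F(v))) & (forall s. ~F(s))
Move each ¬ inward, flipping quantifiers it crosses:
  (forall y. forall w. (~P(y) | F(w))) & (forall v. forall x. (F(x) & ~F(v))) & (forall s. ~F(s))
Pull the quantifiers to the front (each side's bound variable is not free in the other side):
  forall y. forall w. forall v. forall x. forall s. ((~P(y) | F(w)) & F(x) & ~F(v) & ~F(s))
The prefix is forall y forall w forall v forall x forall s: 5 universal, 0 existential.

0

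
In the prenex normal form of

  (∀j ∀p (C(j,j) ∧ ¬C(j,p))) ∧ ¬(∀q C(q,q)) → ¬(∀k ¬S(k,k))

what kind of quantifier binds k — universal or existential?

existential

Eliminate → and ↔ using ¬ and ∨.
  ¬((∀j ∀p (C(j,j) ∧ ¬C(j,p))) ∧ ¬(∀q C(q,q))) ∨ ¬(∀k ¬S(k,k))
Move each ¬ inward, flipping quantifiers it crosses:
  (∃j ∃p (¬C(j,j) ∨ C(j,p))) ∨ (∀q C(q,q)) ∨ (∃k S(k,k))
All bound variables are already distinct, so no renaming is needed.
Finally move all quantifiers to the prefix:
  ∃j ∃p ∀q ∃k (¬C(j,j) ∨ C(j,p) ∨ C(q,q) ∨ S(k,k))
The quantifier ∀k sits under an odd number of negations (counting the antecedent side of each →), so it flips to ∃k.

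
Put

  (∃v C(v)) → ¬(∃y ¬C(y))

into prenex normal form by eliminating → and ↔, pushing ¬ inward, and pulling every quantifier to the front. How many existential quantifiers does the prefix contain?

0

Eliminate → and ↔ using ¬ and ∨.
  ¬(∃v C(v)) ∨ ¬(∃y ¬C(y))
Push ¬ through the quantifiers and connectives to reach negation normal form:
  (∀v ¬C(v)) ∨ (∀y C(y))
All bound variables are already distinct, so no renaming is needed.
Extract every quantifier outward, since the variables are now distinct and don't occur free across branches:
  ∀v ∀y (¬C(v) ∨ C(y))
The prefix is ∀v ∀y: 2 universal, 0 existential.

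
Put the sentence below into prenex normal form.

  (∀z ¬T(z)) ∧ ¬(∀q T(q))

Drive negations inward (¬∀x A ≡ ∃x ¬A, ¬∃x A ≡ ∀x ¬A, De Morgan for ∧/∨):
  (∀z ¬T(z)) ∧ (∃q ¬T(q))
All bound variables are already distinct, so no renaming is needed.
Extract every quantifier outward, since the variables are now distinct and don't occur free across branches:
  ∀z ∃q (¬T(z) ∧ ¬T(q))

∀z ∃q (¬T(z) ∧ ¬T(q))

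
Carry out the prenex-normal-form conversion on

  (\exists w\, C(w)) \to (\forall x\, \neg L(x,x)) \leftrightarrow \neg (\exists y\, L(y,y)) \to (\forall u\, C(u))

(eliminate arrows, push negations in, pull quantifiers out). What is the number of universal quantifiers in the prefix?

4

First replace A → B with ¬A ∨ B; A ↔ B as (¬A ∨ B) ∧ (¬B ∨ A).
  (\neg (\neg (\exists w\, C(w)) \lor (\forall x\, \neg L(x,x))) \lor \neg \neg (\exists y\, L(y,y)) \lor (\forall u\, C(u))) \land (\neg (\neg \neg (\exists y\, L(y,y)) \lor (\forall u\, C(u))) \lor \neg (\exists w\, C(w)) \lor (\forall x\, \neg L(x,x)))
Push ¬ through the quantifiers and connectives to reach negation normal form:
  ((\exists w\, C(w)) \land (\exists x\, L(x,x)) \lor (\exists y\, L(y,y)) \lor (\forall u\, C(u))) \land ((\forall y\, \neg L(y,y)) \land (\exists u\, \neg C(u)) \lor (\forall w\, \neg C(w)) \lor (\forall x\, \neg L(x,x)))
Standardize variables apart so no two quantifiers bind the same name: y↦w1, u↦b, w↦p, x↦a.
  ((\exists w\, C(w)) \land (\exists x\, L(x,x)) \lor (\exists y\, L(y,y)) \lor (\forall u\, C(u))) \land ((\forall w1\, \neg L(w1,w1)) \land (\exists b\, \neg C(b)) \lor (\forall p\, \neg C(p)) \lor (\forall a\, \neg L(a,a)))
Pull the quantifiers to the front (each side's bound variable is not free in the other side):
  \exists w\, \exists x\, \exists y\, \forall u\, \forall w1\, \exists b\, \forall p\, \forall a\, ((C(w) \land L(x,x) \lor L(y,y) \lor C(u)) \land (\neg L(w1,w1) \land \neg C(b) \lor \neg C(p) \lor \neg L(a,a)))
The prefix is \exists w \exists x \exists y \forall u \forall w1 \exists b \forall p \forall a: 4 universal, 4 existential.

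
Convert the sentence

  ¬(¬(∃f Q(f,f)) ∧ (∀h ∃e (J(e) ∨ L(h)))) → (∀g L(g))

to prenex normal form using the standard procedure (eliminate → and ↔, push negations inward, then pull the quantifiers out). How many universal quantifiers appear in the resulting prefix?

Eliminate → and ↔ using ¬ and ∨.
  ¬¬(¬(∃f Q(f,f)) ∧ (∀h ∃e (J(e) ∨ L(h)))) ∨ (∀g L(g))
Drive negations inward (¬∀x A ≡ ∃x ¬A, ¬∃x A ≡ ∀x ¬A, De Morgan for ∧/∨):
  (∀f ¬Q(f,f)) ∧ (∀h ∃e (J(e) ∨ L(h))) ∨ (∀g L(g))
Pull the quantifiers to the front (each side's bound variable is not free in the other side):
  ∀f ∀h ∃e ∀g (¬Q(f,f) ∧ (J(e) ∨ L(h)) ∨ L(g))
The prefix is ∀f ∀h ∃e ∀g: 3 universal, 1 existential.

3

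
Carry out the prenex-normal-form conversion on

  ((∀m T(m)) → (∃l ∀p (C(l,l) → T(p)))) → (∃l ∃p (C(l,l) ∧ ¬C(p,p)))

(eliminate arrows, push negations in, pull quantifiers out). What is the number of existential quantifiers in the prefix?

3

Eliminate → and ↔ using ¬ and ∨.
  ¬(¬(∀m T(m)) ∨ (∃l ∀p (¬C(l,l) ∨ T(p)))) ∨ (∃l ∃p (C(l,l) ∧ ¬C(p,p)))
Push ¬ through the quantifiers and connectives to reach negation normal form:
  (∀m T(m)) ∧ (∀l ∃p (C(l,l) ∧ ¬T(p))) ∨ (∃l ∃p (C(l,l) ∧ ¬C(p,p)))
Standardize variables apart so no two quantifiers bind the same name: l↦s, p↦a.
  (∀m T(m)) ∧ (∀l ∃p (C(l,l) ∧ ¬T(p))) ∨ (∃s ∃a (C(s,s) ∧ ¬C(a,a)))
Extract every quantifier outward, since the variables are now distinct and don't occur free across branches:
  ∀m ∀l ∃p ∃s ∃a (T(m) ∧ C(l,l) ∧ ¬T(p) ∨ C(s,s) ∧ ¬C(a,a))
The prefix is ∀m ∀l ∃p ∃s ∃a: 2 universal, 3 existential.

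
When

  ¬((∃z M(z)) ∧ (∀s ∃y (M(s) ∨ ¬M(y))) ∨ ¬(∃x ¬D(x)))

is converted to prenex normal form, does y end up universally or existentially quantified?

universal

Move each ¬ inward, flipping quantifiers it crosses:
  ((∀z ¬M(z)) ∨ (∃s ∀y (¬M(s) ∧ M(y)))) ∧ (∃x ¬D(x))
All bound variables are already distinct, so no renaming is needed.
Extract every quantifier outward, since the variables are now distinct and don't occur free across branches:
  ∀z ∃s ∀y ∃x ((¬M(z) ∨ ¬M(s) ∧ M(y)) ∧ ¬D(x))
The quantifier ∃y sits under an odd number of negations, so it flips to ∀y.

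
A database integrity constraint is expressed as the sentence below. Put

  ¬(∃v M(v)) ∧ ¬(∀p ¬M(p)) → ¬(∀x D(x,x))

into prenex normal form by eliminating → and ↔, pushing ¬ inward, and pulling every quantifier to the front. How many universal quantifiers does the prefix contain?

1

Eliminate → and ↔ using ¬ and ∨.
  ¬(¬(∃v M(v)) ∧ ¬(∀p ¬M(p))) ∨ ¬(∀x D(x,x))
Push ¬ through the quantifiers and connectives to reach negation normal form:
  (∃v M(v)) ∨ (∀p ¬M(p)) ∨ (∃x ¬D(x,x))
All bound variables are already distinct, so no renaming is needed.
Extract every quantifier outward, since the variables are now distinct and don't occur free across branches:
  ∃v ∀p ∃x (M(v) ∨ ¬M(p) ∨ ¬D(x,x))
The prefix is ∃v ∀p ∃x: 1 universal, 2 existential.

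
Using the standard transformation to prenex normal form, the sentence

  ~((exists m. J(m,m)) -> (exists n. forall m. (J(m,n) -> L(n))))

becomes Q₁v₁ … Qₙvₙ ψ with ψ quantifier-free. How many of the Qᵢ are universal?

1

Eliminate → and ↔ using ¬ and ∨.
  ~(~(exists m. J(m,m)) | (exists n. forall m. (~J(m,n) | L(n))))
Move each ¬ inward, flipping quantifiers it crosses:
  (exists m. J(m,m)) & (forall n. exists m. (J(m,n) & ~L(n)))
Standardize variables apart so no two quantifiers bind the same name: m↦t.
  (exists m. J(m,m)) & (forall n. exists t. (J(t,n) & ~L(n)))
Extract every quantifier outward, since the variables are now distinct and don't occur free across branches:
  exists m. forall n. exists t. (J(m,m) & J(t,n) & ~L(n))
The prefix is exists m forall n exists t: 1 universal, 2 existential.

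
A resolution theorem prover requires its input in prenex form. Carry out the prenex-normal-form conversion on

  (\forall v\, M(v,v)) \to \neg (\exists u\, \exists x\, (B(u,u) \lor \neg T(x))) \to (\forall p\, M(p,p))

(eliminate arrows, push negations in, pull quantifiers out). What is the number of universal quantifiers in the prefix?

1

First replace A → B with ¬A ∨ B.
  \neg (\forall v\, M(v,v)) \lor \neg \neg (\exists u\, \exists x\, (B(u,u) \lor \neg T(x))) \lor (\forall p\, M(p,p))
Push ¬ through the quantifiers and connectives to reach negation normal form:
  (\exists v\, \neg M(v,v)) \lor (\exists u\, \exists x\, (B(u,u) \lor \neg T(x))) \lor (\forall p\, M(p,p))
Pull the quantifiers to the front (each side's bound variable is not free in the other side):
  \exists v\, \exists u\, \exists x\, \forall p\, (\neg M(v,v) \lor B(u,u) \lor \neg T(x) \lor M(p,p))
The prefix is \exists v \exists u \exists x \forall p: 1 universal, 3 existential.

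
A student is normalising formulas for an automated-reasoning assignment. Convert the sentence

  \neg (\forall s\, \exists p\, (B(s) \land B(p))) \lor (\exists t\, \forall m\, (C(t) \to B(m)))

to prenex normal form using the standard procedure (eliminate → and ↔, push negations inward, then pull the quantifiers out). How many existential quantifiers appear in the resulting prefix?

2

Eliminate → and ↔ using ¬ and ∨.
  \neg (\forall s\, \exists p\, (B(s) \land B(p))) \lor (\exists t\, \forall m\, (\neg C(t) \lor B(m)))
Push ¬ through the quantifiers and connectives to reach negation normal form:
  (\exists s\, \forall p\, (\neg B(s) \lor \neg B(p))) \lor (\exists t\, \forall m\, (\neg C(t) \lor B(m)))
All bound variables are already distinct, so no renaming is needed.
Finally move all quantifiers to the prefix:
  \exists s\, \forall p\, \exists t\, \forall m\, (\neg B(s) \lor \neg B(p) \lor \neg C(t) \lor B(m))
The prefix is \exists s \forall p \exists t \forall m: 2 universal, 2 existential.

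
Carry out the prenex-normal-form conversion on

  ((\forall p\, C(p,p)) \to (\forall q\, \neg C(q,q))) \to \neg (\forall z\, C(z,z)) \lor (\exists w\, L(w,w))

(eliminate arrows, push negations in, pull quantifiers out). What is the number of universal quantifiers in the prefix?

1

Rewrite implications/biconditionals: A → B as ¬A ∨ B.
  \neg (\neg (\forall p\, C(p,p)) \lor (\forall q\, \neg C(q,q))) \lor \neg (\forall z\, C(z,z)) \lor (\exists w\, L(w,w))
Move each ¬ inward, flipping quantifiers it crosses:
  (\forall p\, C(p,p)) \land (\exists q\, C(q,q)) \lor (\exists z\, \neg C(z,z)) \lor (\exists w\, L(w,w))
Finally move all quantifiers to the prefix:
  \forall p\, \exists q\, \exists z\, \exists w\, (C(p,p) \land C(q,q) \lor \neg C(z,z) \lor L(w,w))
The prefix is \forall p \exists q \exists z \exists w: 1 universal, 3 existential.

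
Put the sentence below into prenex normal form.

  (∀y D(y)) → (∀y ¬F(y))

∃y ∀t (¬D(y) ∨ ¬F(t))

Eliminate → and ↔ using ¬ and ∨.
  ¬(∀y D(y)) ∨ (∀y ¬F(y))
Push ¬ through the quantifiers and connectives to reach negation normal form:
  (∃y ¬D(y)) ∨ (∀y ¬F(y))
Rename bound variables to avoid capture: y↦t.
  (∃y ¬D(y)) ∨ (∀t ¬F(t))
Pull the quantifiers to the front (each side's bound variable is not free in the other side):
  ∃y ∀t (¬D(y) ∨ ¬F(t))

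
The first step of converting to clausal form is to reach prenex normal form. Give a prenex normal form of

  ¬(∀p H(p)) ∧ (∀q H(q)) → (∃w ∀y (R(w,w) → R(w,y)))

Eliminate → and ↔ using ¬ and ∨.
  ¬(¬(∀p H(p)) ∧ (∀q H(q))) ∨ (∃w ∀y (¬R(w,w) ∨ R(w,y)))
Push ¬ through the quantifiers and connectives to reach negation normal form:
  (∀p H(p)) ∨ (∃q ¬H(q)) ∨ (∃w ∀y (¬R(w,w) ∨ R(w,y)))
All bound variables are already distinct, so no renaming is needed.
Pull the quantifiers to the front (each side's bound variable is not free in the other side):
  ∀p ∃q ∃w ∀y (H(p) ∨ ¬H(q) ∨ ¬R(w,w) ∨ R(w,y))

∀p ∃q ∃w ∀y (H(p) ∨ ¬H(q) ∨ ¬R(w,w) ∨ R(w,y))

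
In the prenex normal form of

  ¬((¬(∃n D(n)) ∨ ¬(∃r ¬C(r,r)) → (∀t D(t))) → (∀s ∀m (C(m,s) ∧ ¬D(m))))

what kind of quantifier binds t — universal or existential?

universal

Eliminate → and ↔ using ¬ and ∨.
  ¬(¬(¬(¬(∃n D(n)) ∨ ¬(∃r ¬C(r,r))) ∨ (∀t D(t))) ∨ (∀s ∀m (C(m,s) ∧ ¬D(m))))
Move each ¬ inward, flipping quantifiers it crosses:
  ((∃n D(n)) ∧ (∃r ¬C(r,r)) ∨ (∀t D(t))) ∧ (∃s ∃m (¬C(m,s) ∨ D(m)))
All bound variables are already distinct, so no renaming is needed.
Finally move all quantifiers to the prefix:
  ∃n ∃r ∀t ∃s ∃m ((D(n) ∧ ¬C(r,r) ∨ D(t)) ∧ (¬C(m,s) ∨ D(m)))
The quantifier ∀t sits under an even number of negations (counting the antecedent side of each →), so it remains universal.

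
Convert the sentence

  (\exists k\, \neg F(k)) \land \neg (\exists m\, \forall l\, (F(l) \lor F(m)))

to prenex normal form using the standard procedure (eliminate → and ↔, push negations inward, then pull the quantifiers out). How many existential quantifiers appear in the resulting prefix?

2

Drive negations inward (¬∀x A ≡ ∃x ¬A, ¬∃x A ≡ ∀x ¬A, De Morgan for ∧/∨):
  (\exists k\, \neg F(k)) \land (\forall m\, \exists l\, (\neg F(l) \land \neg F(m)))
All bound variables are already distinct, so no renaming is needed.
Pull the quantifiers to the front (each side's bound variable is not free in the other side):
  \exists k\, \forall m\, \exists l\, (\neg F(k) \land \neg F(l) \land \neg F(m))
The prefix is \exists k \forall m \exists l: 1 universal, 2 existential.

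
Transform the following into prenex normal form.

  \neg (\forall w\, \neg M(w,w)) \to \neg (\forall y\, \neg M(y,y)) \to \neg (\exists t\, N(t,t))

First replace A → B with ¬A ∨ B.
  \neg \neg (\forall w\, \neg M(w,w)) \lor \neg \neg (\forall y\, \neg M(y,y)) \lor \neg (\exists t\, N(t,t))
Push ¬ through the quantifiers and connectives to reach negation normal form:
  (\forall w\, \neg M(w,w)) \lor (\forall y\, \neg M(y,y)) \lor (\forall t\, \neg N(t,t))
All bound variables are already distinct, so no renaming is needed.
Pull the quantifiers to the front (each side's bound variable is not free in the other side):
  \forall w\, \forall y\, \forall t\, (\neg M(w,w) \lor \neg M(y,y) \lor \neg N(t,t))

\forall w\, \forall y\, \forall t\, (\neg M(w,w) \lor \neg M(y,y) \lor \neg N(t,t))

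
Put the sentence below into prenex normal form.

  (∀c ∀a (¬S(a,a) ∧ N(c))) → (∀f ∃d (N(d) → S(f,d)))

∃c ∃a ∀f ∃d (S(a,a) ∨ ¬N(c) ∨ ¬N(d) ∨ S(f,d))

Rewrite implications/biconditionals: A → B as ¬A ∨ B.
  ¬(∀c ∀a (¬S(a,a) ∧ N(c))) ∨ (∀f ∃d (¬N(d) ∨ S(f,d)))
Push ¬ through the quantifiers and connectives to reach negation normal form:
  (∃c ∃a (S(a,a) ∨ ¬N(c))) ∨ (∀f ∃d (¬N(d) ∨ S(f,d)))
All bound variables are already distinct, so no renaming is needed.
Finally move all quantifiers to the prefix:
  ∃c ∃a ∀f ∃d (S(a,a) ∨ ¬N(c) ∨ ¬N(d) ∨ S(f,d))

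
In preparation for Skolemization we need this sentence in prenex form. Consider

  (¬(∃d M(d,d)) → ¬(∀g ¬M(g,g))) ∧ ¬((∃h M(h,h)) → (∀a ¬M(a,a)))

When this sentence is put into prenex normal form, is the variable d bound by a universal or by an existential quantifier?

existential

Rewrite implications/biconditionals: A → B as ¬A ∨ B.
  (¬¬(∃d M(d,d)) ∨ ¬(∀g ¬M(g,g))) ∧ ¬(¬(∃h M(h,h)) ∨ (∀a ¬M(a,a)))
Drive negations inward (¬∀x A ≡ ∃x ¬A, ¬∃x A ≡ ∀x ¬A, De Morgan for ∧/∨):
  ((∃d M(d,d)) ∨ (∃g M(g,g))) ∧ (∃h M(h,h)) ∧ (∃a M(a,a))
All bound variables are already distinct, so no renaming is needed.
Finally move all quantifiers to the prefix:
  ∃d ∃g ∃h ∃a ((M(d,d) ∨ M(g,g)) ∧ M(h,h) ∧ M(a,a))
The quantifier ∃d sits under an even number of negations (counting the antecedent side of each →), so it remains existential.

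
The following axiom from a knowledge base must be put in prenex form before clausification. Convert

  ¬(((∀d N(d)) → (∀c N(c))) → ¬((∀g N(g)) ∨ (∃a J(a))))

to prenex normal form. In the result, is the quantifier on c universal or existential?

universal

Eliminate → and ↔ using ¬ and ∨.
  ¬(¬(¬(∀d N(d)) ∨ (∀c N(c))) ∨ ¬((∀g N(g)) ∨ (∃a J(a))))
Push ¬ through the quantifiers and connectives to reach negation normal form:
  ((∃d ¬N(d)) ∨ (∀c N(c))) ∧ ((∀g N(g)) ∨ (∃a J(a)))
Pull the quantifiers to the front (each side's bound variable is not free in the other side):
  ∃d ∀c ∀g ∃a ((¬N(d) ∨ N(c)) ∧ (N(g) ∨ J(a)))
The quantifier ∀c sits under an even number of negations (counting the antecedent side of each →), so it remains universal.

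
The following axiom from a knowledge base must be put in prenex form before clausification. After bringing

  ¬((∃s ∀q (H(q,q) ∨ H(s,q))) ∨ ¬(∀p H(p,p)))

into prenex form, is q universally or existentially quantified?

existential

Push ¬ through the quantifiers and connectives to reach negation normal form:
  (∀s ∃q (¬H(q,q) ∧ ¬H(s,q))) ∧ (∀p H(p,p))
Finally move all quantifiers to the prefix:
  ∀s ∃q ∀p (¬H(q,q) ∧ ¬H(s,q) ∧ H(p,p))
The quantifier ∀q sits under an odd number of negations, so it flips to ∃q.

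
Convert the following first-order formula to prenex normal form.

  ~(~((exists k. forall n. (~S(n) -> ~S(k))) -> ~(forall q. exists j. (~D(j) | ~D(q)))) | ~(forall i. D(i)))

Rewrite implications/biconditionals: A → B as ¬A ∨ B.
  ~(~(~(exists k. forall n. (~~S(n) | ~S(k))) | ~(forall q. exists j. (~D(j) | ~D(q)))) | ~(forall i. D(i)))
Push ¬ through the quantifiers and connectives to reach negation normal form:
  ((forall k. exists n. (~S(n) & S(k))) | (exists q. forall j. (D(j) & D(q)))) & (forall i. D(i))
All bound variables are already distinct, so no renaming is needed.
Extract every quantifier outward, since the variables are now distinct and don't occur free across branches:
  forall k. exists n. exists q. forall j. forall i. ((~S(n) & S(k) | D(j) & D(q)) & D(i))

forall k. exists n. exists q. forall j. forall i. ((~S(n) & S(k) | D(j) & D(q)) & D(i))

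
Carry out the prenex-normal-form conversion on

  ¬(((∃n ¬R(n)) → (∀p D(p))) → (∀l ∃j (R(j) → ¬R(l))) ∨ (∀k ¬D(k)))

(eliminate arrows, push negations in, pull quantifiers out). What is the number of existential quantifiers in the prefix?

2

First replace A → B with ¬A ∨ B.
  ¬(¬(¬(∃n ¬R(n)) ∨ (∀p D(p))) ∨ (∀l ∃j (¬R(j) ∨ ¬R(l))) ∨ (∀k ¬D(k)))
Move each ¬ inward, flipping quantifiers it crosses:
  ((∀n R(n)) ∨ (∀p D(p))) ∧ (∃l ∀j (R(j) ∧ R(l))) ∧ (∃k D(k))
Extract every quantifier outward, since the variables are now distinct and don't occur free across branches:
  ∀n ∀p ∃l ∀j ∃k ((R(n) ∨ D(p)) ∧ R(j) ∧ R(l) ∧ D(k))
The prefix is ∀n ∀p ∃l ∀j ∃k: 3 universal, 2 existential.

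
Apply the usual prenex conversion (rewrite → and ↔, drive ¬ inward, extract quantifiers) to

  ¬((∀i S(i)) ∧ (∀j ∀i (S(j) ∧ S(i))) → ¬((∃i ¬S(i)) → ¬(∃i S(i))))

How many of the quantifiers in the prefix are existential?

0

Rewrite implications/biconditionals: A → B as ¬A ∨ B.
  ¬(¬((∀i S(i)) ∧ (∀j ∀i (S(j) ∧ S(i)))) ∨ ¬(¬(∃i ¬S(i)) ∨ ¬(∃i S(i))))
Move each ¬ inward, flipping quantifiers it crosses:
  (∀i S(i)) ∧ (∀j ∀i (S(j) ∧ S(i))) ∧ ((∀i S(i)) ∨ (∀i ¬S(i)))
Rename bound variables to avoid capture: i↦b, i↦a, i↦w.
  (∀i S(i)) ∧ (∀j ∀b (S(j) ∧ S(b))) ∧ ((∀a S(a)) ∨ (∀w ¬S(w)))
Finally move all quantifiers to the prefix:
  ∀i ∀j ∀b ∀a ∀w (S(i) ∧ S(j) ∧ S(b) ∧ (S(a) ∨ ¬S(w)))
The prefix is ∀i ∀j ∀b ∀a ∀w: 5 universal, 0 existential.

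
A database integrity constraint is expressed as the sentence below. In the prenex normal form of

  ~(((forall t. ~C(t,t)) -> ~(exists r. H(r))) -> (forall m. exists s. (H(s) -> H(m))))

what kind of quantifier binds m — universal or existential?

existential

Eliminate → and ↔ using ¬ and ∨.
  ~(~(~(forall t. ~C(t,t)) | ~(exists r. H(r))) | (forall m. exists s. (~H(s) | H(m))))
Push ¬ through the quantifiers and connectives to reach negation normal form:
  ((exists t. C(t,t)) | (forall r. ~H(r))) & (exists m. forall s. (H(s) & ~H(m)))
All bound variables are already distinct, so no renaming is needed.
Finally move all quantifiers to the prefix:
  exists t. forall r. exists m. forall s. ((C(t,t) | ~H(r)) & H(s) & ~H(m))
The quantifier forall m sits under an odd number of negations (counting the antecedent side of each →), so it flips to exists m.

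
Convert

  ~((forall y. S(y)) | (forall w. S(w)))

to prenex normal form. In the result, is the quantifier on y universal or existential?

Drive negations inward (¬∀x A ≡ ∃x ¬A, ¬∃x A ≡ ∀x ¬A, De Morgan for ∧/∨):
  (exists y. ~S(y)) & (exists w. ~S(w))
All bound variables are already distinct, so no renaming is needed.
Extract every quantifier outward, since the variables are now distinct and don't occur free across branches:
  exists y. exists w. (~S(y) & ~S(w))
The quantifier forall y sits under an odd number of negations, so it flips to exists y.

existential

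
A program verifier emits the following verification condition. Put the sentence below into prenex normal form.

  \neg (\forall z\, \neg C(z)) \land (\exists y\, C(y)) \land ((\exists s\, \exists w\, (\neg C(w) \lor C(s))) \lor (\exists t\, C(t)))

Drive negations inward (¬∀x A ≡ ∃x ¬A, ¬∃x A ≡ ∀x ¬A, De Morgan for ∧/∨):
  (\exists z\, C(z)) \land (\exists y\, C(y)) \land ((\exists s\, \exists w\, (\neg C(w) \lor C(s))) \lor (\exists t\, C(t)))
All bound variables are already distinct, so no renaming is needed.
Finally move all quantifiers to the prefix:
  \exists z\, \exists y\, \exists s\, \exists w\, \exists t\, (C(z) \land C(y) \land (\neg C(w) \lor C(s) \lor C(t)))

\exists z\, \exists y\, \exists s\, \exists w\, \exists t\, (C(z) \land C(y) \land (\neg C(w) \lor C(s) \lor C(t)))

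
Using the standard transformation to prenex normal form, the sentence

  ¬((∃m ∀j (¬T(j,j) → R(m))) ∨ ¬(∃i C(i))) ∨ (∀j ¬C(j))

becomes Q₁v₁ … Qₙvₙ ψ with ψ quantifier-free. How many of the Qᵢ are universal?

2

First replace A → B with ¬A ∨ B.
  ¬((∃m ∀j (¬¬T(j,j) ∨ R(m))) ∨ ¬(∃i C(i))) ∨ (∀j ¬C(j))
Drive negations inward (¬∀x A ≡ ∃x ¬A, ¬∃x A ≡ ∀x ¬A, De Morgan for ∧/∨):
  (∀m ∃j (¬T(j,j) ∧ ¬R(m))) ∧ (∃i C(i)) ∨ (∀j ¬C(j))
Standardize variables apart so no two quantifiers bind the same name: j↦w1.
  (∀m ∃j (¬T(j,j) ∧ ¬R(m))) ∧ (∃i C(i)) ∨ (∀w1 ¬C(w1))
Extract every quantifier outward, since the variables are now distinct and don't occur free across branches:
  ∀m ∃j ∃i ∀w1 (¬T(j,j) ∧ ¬R(m) ∧ C(i) ∨ ¬C(w1))
The prefix is ∀m ∃j ∃i ∀w1: 2 universal, 2 existential.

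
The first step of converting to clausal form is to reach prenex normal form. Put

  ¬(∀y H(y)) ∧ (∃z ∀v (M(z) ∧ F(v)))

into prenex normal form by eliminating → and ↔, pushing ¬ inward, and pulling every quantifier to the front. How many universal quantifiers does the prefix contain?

1

Drive negations inward (¬∀x A ≡ ∃x ¬A, ¬∃x A ≡ ∀x ¬A, De Morgan for ∧/∨):
  (∃y ¬H(y)) ∧ (∃z ∀v (M(z) ∧ F(v)))
All bound variables are already distinct, so no renaming is needed.
Pull the quantifiers to the front (each side's bound variable is not free in the other side):
  ∃y ∃z ∀v (¬H(y) ∧ M(z) ∧ F(v))
The prefix is ∃y ∃z ∀v: 1 universal, 2 existential.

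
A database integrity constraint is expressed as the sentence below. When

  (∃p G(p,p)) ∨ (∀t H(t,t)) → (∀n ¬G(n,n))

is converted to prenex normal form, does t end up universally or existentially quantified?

existential

Rewrite implications/biconditionals: A → B as ¬A ∨ B.
  ¬((∃p G(p,p)) ∨ (∀t H(t,t))) ∨ (∀n ¬G(n,n))
Push ¬ through the quantifiers and connectives to reach negation normal form:
  (∀p ¬G(p,p)) ∧ (∃t ¬H(t,t)) ∨ (∀n ¬G(n,n))
All bound variables are already distinct, so no renaming is needed.
Pull the quantifiers to the front (each side's bound variable is not free in the other side):
  ∀p ∃t ∀n (¬G(p,p) ∧ ¬H(t,t) ∨ ¬G(n,n))
The quantifier ∀t sits under an odd number of negations (counting the antecedent side of each →), so it flips to ∃t.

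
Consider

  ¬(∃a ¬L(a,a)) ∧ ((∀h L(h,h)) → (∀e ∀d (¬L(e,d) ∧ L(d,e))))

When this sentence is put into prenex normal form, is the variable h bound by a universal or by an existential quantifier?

existential

Eliminate → and ↔ using ¬ and ∨.
  ¬(∃a ¬L(a,a)) ∧ (¬(∀h L(h,h)) ∨ (∀e ∀d (¬L(e,d) ∧ L(d,e))))
Move each ¬ inward, flipping quantifiers it crosses:
  (∀a L(a,a)) ∧ ((∃h ¬L(h,h)) ∨ (∀e ∀d (¬L(e,d) ∧ L(d,e))))
All bound variables are already distinct, so no renaming is needed.
Finally move all quantifiers to the prefix:
  ∀a ∃h ∀e ∀d (L(a,a) ∧ (¬L(h,h) ∨ ¬L(e,d) ∧ L(d,e)))
The quantifier ∀h sits under an odd number of negations (counting the antecedent side of each →), so it flips to ∃h.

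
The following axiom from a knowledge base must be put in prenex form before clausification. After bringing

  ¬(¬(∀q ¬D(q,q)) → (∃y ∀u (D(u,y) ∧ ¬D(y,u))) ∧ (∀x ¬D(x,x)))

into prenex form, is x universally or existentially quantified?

existential

First replace A → B with ¬A ∨ B.
  ¬(¬¬(∀q ¬D(q,q)) ∨ (∃y ∀u (D(u,y) ∧ ¬D(y,u))) ∧ (∀x ¬D(x,x)))
Move each ¬ inward, flipping quantifiers it crosses:
  (∃q D(q,q)) ∧ ((∀y ∃u (¬D(u,y) ∨ D(y,u))) ∨ (∃x D(x,x)))
All bound variables are already distinct, so no renaming is needed.
Pull the quantifiers to the front (each side's bound variable is not free in the other side):
  ∃q ∀y ∃u ∃x (D(q,q) ∧ (¬D(u,y) ∨ D(y,u) ∨ D(x,x)))
The quantifier ∀x sits under an odd number of negations (counting the antecedent side of each →), so it flips to ∃x.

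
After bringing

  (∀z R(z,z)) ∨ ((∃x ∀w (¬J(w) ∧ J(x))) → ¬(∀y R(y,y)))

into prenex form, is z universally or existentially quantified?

Rewrite implications/biconditionals: A → B as ¬A ∨ B.
  (∀z R(z,z)) ∨ ¬(∃x ∀w (¬J(w) ∧ J(x))) ∨ ¬(∀y R(y,y))
Move each ¬ inward, flipping quantifiers it crosses:
  (∀z R(z,z)) ∨ (∀x ∃w (J(w) ∨ ¬J(x))) ∨ (∃y ¬R(y,y))
All bound variables are already distinct, so no renaming is needed.
Extract every quantifier outward, since the variables are now distinct and don't occur free across branches:
  ∀z ∀x ∃w ∃y (R(z,z) ∨ J(w) ∨ ¬J(x) ∨ ¬R(y,y))
The quantifier ∀z sits under an even number of negations (counting the antecedent side of each →), so it remains universal.

universal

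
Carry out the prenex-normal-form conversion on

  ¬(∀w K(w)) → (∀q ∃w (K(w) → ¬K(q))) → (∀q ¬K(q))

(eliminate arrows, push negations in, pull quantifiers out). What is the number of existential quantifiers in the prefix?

Rewrite implications/biconditionals: A → B as ¬A ∨ B.
  ¬¬(∀w K(w)) ∨ ¬(∀q ∃w (¬K(w) ∨ ¬K(q))) ∨ (∀q ¬K(q))
Push ¬ through the quantifiers and connectives to reach negation normal form:
  (∀w K(w)) ∨ (∃q ∀w (K(w) ∧ K(q))) ∨ (∀q ¬K(q))
Rename bound variables to avoid capture: w↦b, q↦v1.
  (∀w K(w)) ∨ (∃q ∀b (K(b) ∧ K(q))) ∨ (∀v1 ¬K(v1))
Extract every quantifier outward, since the variables are now distinct and don't occur free across branches:
  ∀w ∃q ∀b ∀v1 (K(w) ∨ K(b) ∧ K(q) ∨ ¬K(v1))
The prefix is ∀w ∃q ∀b ∀v1: 3 universal, 1 existential.

1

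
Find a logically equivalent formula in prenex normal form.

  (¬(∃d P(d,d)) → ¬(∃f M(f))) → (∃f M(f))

Eliminate → and ↔ using ¬ and ∨.
  ¬(¬¬(∃d P(d,d)) ∨ ¬(∃f M(f))) ∨ (∃f M(f))
Drive negations inward (¬∀x A ≡ ∃x ¬A, ¬∃x A ≡ ∀x ¬A, De Morgan for ∧/∨):
  (∀d ¬P(d,d)) ∧ (∃f M(f)) ∨ (∃f M(f))
Standardize variables apart so no two quantifiers bind the same name: f↦u1.
  (∀d ¬P(d,d)) ∧ (∃f M(f)) ∨ (∃u1 M(u1))
Extract every quantifier outward, since the variables are now distinct and don't occur free across branches:
  ∀d ∃f ∃u1 (¬P(d,d) ∧ M(f) ∨ M(u1))

∀d ∃f ∃u1 (¬P(d,d) ∧ M(f) ∨ M(u1))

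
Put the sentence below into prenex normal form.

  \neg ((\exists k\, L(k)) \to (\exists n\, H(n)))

\exists k\, \forall n\, (L(k) \land \neg H(n))

Eliminate → and ↔ using ¬ and ∨.
  \neg (\neg (\exists k\, L(k)) \lor (\exists n\, H(n)))
Move each ¬ inward, flipping quantifiers it crosses:
  (\exists k\, L(k)) \land (\forall n\, \neg H(n))
Finally move all quantifiers to the prefix:
  \exists k\, \forall n\, (L(k) \land \neg H(n))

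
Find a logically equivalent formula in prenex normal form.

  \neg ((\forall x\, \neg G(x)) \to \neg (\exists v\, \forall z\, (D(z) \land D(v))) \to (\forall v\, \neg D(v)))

\forall x\, \forall v\, \exists z\, \exists w1\, (\neg G(x) \land (\neg D(z) \lor \neg D(v)) \land D(w1))

First replace A → B with ¬A ∨ B.
  \neg (\neg (\forall x\, \neg G(x)) \lor \neg \neg (\exists v\, \forall z\, (D(z) \land D(v))) \lor (\forall v\, \neg D(v)))
Push ¬ through the quantifiers and connectives to reach negation normal form:
  (\forall x\, \neg G(x)) \land (\forall v\, \exists z\, (\neg D(z) \lor \neg D(v))) \land (\exists v\, D(v))
Give each quantifier a distinct variable: v↦w1.
  (\forall x\, \neg G(x)) \land (\forall v\, \exists z\, (\neg D(z) \lor \neg D(v))) \land (\exists w1\, D(w1))
Extract every quantifier outward, since the variables are now distinct and don't occur free across branches:
  \forall x\, \forall v\, \exists z\, \exists w1\, (\neg G(x) \land (\neg D(z) \lor \neg D(v)) \land D(w1))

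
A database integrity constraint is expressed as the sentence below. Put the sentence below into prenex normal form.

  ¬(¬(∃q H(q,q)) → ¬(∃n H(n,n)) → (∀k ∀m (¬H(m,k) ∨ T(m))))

∀q ∀n ∃k ∃m (¬H(q,q) ∧ ¬H(n,n) ∧ H(m,k) ∧ ¬T(m))

Rewrite implications/biconditionals: A → B as ¬A ∨ B.
  ¬(¬¬(∃q H(q,q)) ∨ ¬¬(∃n H(n,n)) ∨ (∀k ∀m (¬H(m,k) ∨ T(m))))
Push ¬ through the quantifiers and connectives to reach negation normal form:
  (∀q ¬H(q,q)) ∧ (∀n ¬H(n,n)) ∧ (∃k ∃m (H(m,k) ∧ ¬T(m)))
Pull the quantifiers to the front (each side's bound variable is not free in the other side):
  ∀q ∀n ∃k ∃m (¬H(q,q) ∧ ¬H(n,n) ∧ H(m,k) ∧ ¬T(m))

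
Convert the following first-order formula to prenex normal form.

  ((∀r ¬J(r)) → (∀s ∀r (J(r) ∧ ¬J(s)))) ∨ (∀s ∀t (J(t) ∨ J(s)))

Eliminate → and ↔ using ¬ and ∨.
  ¬(∀r ¬J(r)) ∨ (∀s ∀r (J(r) ∧ ¬J(s))) ∨ (∀s ∀t (J(t) ∨ J(s)))
Move each ¬ inward, flipping quantifiers it crosses:
  (∃r J(r)) ∨ (∀s ∀r (J(r) ∧ ¬J(s))) ∨ (∀s ∀t (J(t) ∨ J(s)))
Give each quantifier a distinct variable: r↦q, s↦v1.
  (∃r J(r)) ∨ (∀s ∀q (J(q) ∧ ¬J(s))) ∨ (∀v1 ∀t (J(t) ∨ J(v1)))
Finally move all quantifiers to the prefix:
  ∃r ∀s ∀q ∀v1 ∀t (J(r) ∨ J(q) ∧ ¬J(s) ∨ J(t) ∨ J(v1))

∃r ∀s ∀q ∀v1 ∀t (J(r) ∨ J(q) ∧ ¬J(s) ∨ J(t) ∨ J(v1))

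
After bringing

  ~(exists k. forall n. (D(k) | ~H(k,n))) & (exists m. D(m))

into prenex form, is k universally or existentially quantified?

universal

Move each ¬ inward, flipping quantifiers it crosses:
  (forall k. exists n. (~D(k) & H(k,n))) & (exists m. D(m))
Finally move all quantifiers to the prefix:
  forall k. exists n. exists m. (~D(k) & H(k,n) & D(m))
The quantifier exists k sits under an odd number of negations, so it flips to forall k.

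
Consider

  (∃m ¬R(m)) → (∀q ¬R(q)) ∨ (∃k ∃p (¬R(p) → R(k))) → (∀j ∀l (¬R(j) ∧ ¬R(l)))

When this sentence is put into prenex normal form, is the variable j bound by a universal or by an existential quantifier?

Rewrite implications/biconditionals: A → B as ¬A ∨ B.
  ¬(∃m ¬R(m)) ∨ ¬((∀q ¬R(q)) ∨ (∃k ∃p (¬¬R(p) ∨ R(k)))) ∨ (∀j ∀l (¬R(j) ∧ ¬R(l)))
Move each ¬ inward, flipping quantifiers it crosses:
  (∀m R(m)) ∨ (∃q R(q)) ∧ (∀k ∀p (¬R(p) ∧ ¬R(k))) ∨ (∀j ∀l (¬R(j) ∧ ¬R(l)))
All bound variables are already distinct, so no renaming is needed.
Extract every quantifier outward, since the variables are now distinct and don't occur free across branches:
  ∀m ∃q ∀k ∀p ∀j ∀l (R(m) ∨ R(q) ∧ ¬R(p) ∧ ¬R(k) ∨ ¬R(j) ∧ ¬R(l))
The quantifier ∀j sits under an even number of negations (counting the antecedent side of each →), so it remains universal.

universal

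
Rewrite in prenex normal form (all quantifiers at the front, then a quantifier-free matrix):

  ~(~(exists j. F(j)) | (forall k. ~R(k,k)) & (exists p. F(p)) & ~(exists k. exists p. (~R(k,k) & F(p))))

exists j. exists k. forall p. exists u. exists r. (F(j) & (R(k,k) | ~F(p) | ~R(u,u) & F(r)))

Move each ¬ inward, flipping quantifiers it crosses:
  (exists j. F(j)) & ((exists k. R(k,k)) | (forall p. ~F(p)) | (exists k. exists p. (~R(k,k) & F(p))))
Standardize variables apart so no two quantifiers bind the same name: k↦u, p↦r.
  (exists j. F(j)) & ((exists k. R(k,k)) | (forall p. ~F(p)) | (exists u. exists r. (~R(u,u) & F(r))))
Pull the quantifiers to the front (each side's bound variable is not free in the other side):
  exists j. exists k. forall p. exists u. exists r. (F(j) & (R(k,k) | ~F(p) | ~R(u,u) & F(r)))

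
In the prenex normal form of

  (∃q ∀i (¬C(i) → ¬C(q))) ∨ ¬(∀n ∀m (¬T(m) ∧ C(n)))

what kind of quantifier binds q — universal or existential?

Rewrite implications/biconditionals: A → B as ¬A ∨ B.
  (∃q ∀i (¬¬C(i) ∨ ¬C(q))) ∨ ¬(∀n ∀m (¬T(m) ∧ C(n)))
Drive negations inward (¬∀x A ≡ ∃x ¬A, ¬∃x A ≡ ∀x ¬A, De Morgan for ∧/∨):
  (∃q ∀i (C(i) ∨ ¬C(q))) ∨ (∃n ∃m (T(m) ∨ ¬C(n)))
Finally move all quantifiers to the prefix:
  ∃q ∀i ∃n ∃m (C(i) ∨ ¬C(q) ∨ T(m) ∨ ¬C(n))
The quantifier ∃q sits under an even number of negations (counting the antecedent side of each →), so it remains existential.

existential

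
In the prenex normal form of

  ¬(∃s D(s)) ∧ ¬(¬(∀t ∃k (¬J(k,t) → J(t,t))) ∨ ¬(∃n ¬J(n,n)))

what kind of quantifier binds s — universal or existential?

Rewrite implications/biconditionals: A → B as ¬A ∨ B.
  ¬(∃s D(s)) ∧ ¬(¬(∀t ∃k (¬¬J(k,t) ∨ J(t,t))) ∨ ¬(∃n ¬J(n,n)))
Move each ¬ inward, flipping quantifiers it crosses:
  (∀s ¬D(s)) ∧ (∀t ∃k (J(k,t) ∨ J(t,t))) ∧ (∃n ¬J(n,n))
Finally move all quantifiers to the prefix:
  ∀s ∀t ∃k ∃n (¬D(s) ∧ (J(k,t) ∨ J(t,t)) ∧ ¬J(n,n))
The quantifier ∃s sits under an odd number of negations (counting the antecedent side of each →), so it flips to ∀s.

universal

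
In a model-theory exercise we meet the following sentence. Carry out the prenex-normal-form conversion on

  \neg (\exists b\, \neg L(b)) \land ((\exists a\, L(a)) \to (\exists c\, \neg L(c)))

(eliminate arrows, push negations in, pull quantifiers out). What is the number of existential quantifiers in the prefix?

First replace A → B with ¬A ∨ B.
  \neg (\exists b\, \neg L(b)) \land (\neg (\exists a\, L(a)) \lor (\exists c\, \neg L(c)))
Drive negations inward (¬∀x A ≡ ∃x ¬A, ¬∃x A ≡ ∀x ¬A, De Morgan for ∧/∨):
  (\forall b\, L(b)) \land ((\forall a\, \neg L(a)) \lor (\exists c\, \neg L(c)))
Pull the quantifiers to the front (each side's bound variable is not free in the other side):
  \forall b\, \forall a\, \exists c\, (L(b) \land (\neg L(a) \lor \neg L(c)))
The prefix is \forall b \forall a \exists c: 2 universal, 1 existential.

1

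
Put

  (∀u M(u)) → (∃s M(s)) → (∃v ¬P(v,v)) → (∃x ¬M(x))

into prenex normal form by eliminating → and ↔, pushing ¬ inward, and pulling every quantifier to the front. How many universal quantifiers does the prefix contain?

Rewrite implications/biconditionals: A → B as ¬A ∨ B.
  ¬(∀u M(u)) ∨ ¬(∃s M(s)) ∨ ¬(∃v ¬P(v,v)) ∨ (∃x ¬M(x))
Drive negations inward (¬∀x A ≡ ∃x ¬A, ¬∃x A ≡ ∀x ¬A, De Morgan for ∧/∨):
  (∃u ¬M(u)) ∨ (∀s ¬M(s)) ∨ (∀v P(v,v)) ∨ (∃x ¬M(x))
Finally move all quantifiers to the prefix:
  ∃u ∀s ∀v ∃x (¬M(u) ∨ ¬M(s) ∨ P(v,v) ∨ ¬M(x))
The prefix is ∃u ∀s ∀v ∃x: 2 universal, 2 existential.

2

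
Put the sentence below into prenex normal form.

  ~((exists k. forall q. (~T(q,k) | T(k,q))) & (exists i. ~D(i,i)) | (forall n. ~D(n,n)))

forall k. exists q. forall i. exists n. ((T(q,k) & ~T(k,q) | D(i,i)) & D(n,n))

Drive negations inward (¬∀x A ≡ ∃x ¬A, ¬∃x A ≡ ∀x ¬A, De Morgan for ∧/∨):
  ((forall k. exists q. (T(q,k) & ~T(k,q))) | (forall i. D(i,i))) & (exists n. D(n,n))
All bound variables are already distinct, so no renaming is needed.
Finally move all quantifiers to the prefix:
  forall k. exists q. forall i. exists n. ((T(q,k) & ~T(k,q) | D(i,i)) & D(n,n))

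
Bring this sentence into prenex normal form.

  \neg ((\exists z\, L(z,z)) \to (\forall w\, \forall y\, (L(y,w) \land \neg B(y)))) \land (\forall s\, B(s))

\exists z\, \exists w\, \exists y\, \forall s\, (L(z,z) \land (\neg L(y,w) \lor B(y)) \land B(s))

Eliminate → and ↔ using ¬ and ∨.
  \neg (\neg (\exists z\, L(z,z)) \lor (\forall w\, \forall y\, (L(y,w) \land \neg B(y)))) \land (\forall s\, B(s))
Move each ¬ inward, flipping quantifiers it crosses:
  (\exists z\, L(z,z)) \land (\exists w\, \exists y\, (\neg L(y,w) \lor B(y))) \land (\forall s\, B(s))
All bound variables are already distinct, so no renaming is needed.
Finally move all quantifiers to the prefix:
  \exists z\, \exists w\, \exists y\, \forall s\, (L(z,z) \land (\neg L(y,w) \lor B(y)) \land B(s))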